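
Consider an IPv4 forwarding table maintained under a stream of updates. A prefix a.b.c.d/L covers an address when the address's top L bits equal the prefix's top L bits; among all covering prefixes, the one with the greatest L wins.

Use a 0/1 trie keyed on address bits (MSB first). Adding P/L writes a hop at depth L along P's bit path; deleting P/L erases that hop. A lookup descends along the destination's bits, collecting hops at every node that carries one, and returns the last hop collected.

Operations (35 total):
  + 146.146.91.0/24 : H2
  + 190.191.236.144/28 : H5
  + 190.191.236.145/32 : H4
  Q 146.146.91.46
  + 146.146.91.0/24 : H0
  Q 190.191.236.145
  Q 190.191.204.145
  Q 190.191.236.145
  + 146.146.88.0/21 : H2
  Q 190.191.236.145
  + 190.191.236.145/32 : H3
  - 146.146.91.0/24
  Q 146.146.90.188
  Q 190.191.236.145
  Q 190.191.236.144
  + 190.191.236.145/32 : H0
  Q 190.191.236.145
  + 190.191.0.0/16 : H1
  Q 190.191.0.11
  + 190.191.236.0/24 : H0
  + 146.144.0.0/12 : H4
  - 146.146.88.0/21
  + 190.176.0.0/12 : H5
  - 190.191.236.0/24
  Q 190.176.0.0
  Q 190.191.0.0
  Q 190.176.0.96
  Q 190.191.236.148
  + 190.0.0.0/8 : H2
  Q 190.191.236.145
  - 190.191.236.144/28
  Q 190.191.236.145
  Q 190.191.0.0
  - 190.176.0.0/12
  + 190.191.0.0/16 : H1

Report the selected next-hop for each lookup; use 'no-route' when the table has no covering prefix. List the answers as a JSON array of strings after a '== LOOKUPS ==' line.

Apply in order:
  + 146.146.91.0/24 (H2) depth=24
  + 190.191.236.144/28 (H5) depth=28
  + 190.191.236.145/32 (H4) depth=32
  lookup 146.146.91.46: bits 100100101001001001011011 walk d0:-→d1:-→d2:-→d3:-→d4:-→d5:-→d6:-→d7:-→d8:-→d9:-→d10:-→d11:-→d12:-→d13:-→d14:-→d15:-→d16:-→d17:-→d18:-→d19:-→d20:-→d21:-→d22:-→d23:-→d24:H2 -> H2
  + 146.146.91.0/24 (H0) depth=24
  lookup 190.191.236.145: bits 10111110101111111110110010010001 walk d0:-→d1:-→d2:-→d3:-→d4:-→d5:-→d6:-→d7:-→d8:-→d9:-→d10:-→d11:-→d12:-→d13:-→d14:-→d15:-→d16:-→d17:-→d18:-→d19:-→d20:-→d21:-→d22:-→d23:-→d24:-→d25:-→d26:-→d27:-→d28:H5→d29:-→d30:-→d31:-→d32:H4 -> H4
  lookup 190.191.204.145: bits 101111101011111111 walk d0:-→d1:-→d2:-→d3:-→d4:-→d5:-→d6:-→d7:-→d8:-→d9:-→d10:-→d11:-→d12:-→d13:-→d14:-→d15:-→d16:-→d17:-→d18:- -> no-route
  lookup 190.191.236.145: bits 10111110101111111110110010010001 walk d0:-→d1:-→d2:-→d3:-→d4:-→d5:-→d6:-→d7:-→d8:-→d9:-→d10:-→d11:-→d12:-→d13:-→d14:-→d15:-→d16:-→d17:-→d18:-→d19:-→d20:-→d21:-→d22:-→d23:-→d24:-→d25:-→d26:-→d27:-→d28:H5→d29:-→d30:-→d31:-→d32:H4 -> H4
  + 146.146.88.0/21 (H2) depth=21
  lookup 190.191.236.145: bits 10111110101111111110110010010001 walk d0:-→d1:-→d2:-→d3:-→d4:-→d5:-→d6:-→d7:-→d8:-→d9:-→d10:-→d11:-→d12:-→d13:-→d14:-→d15:-→d16:-→d17:-→d18:-→d19:-→d20:-→d21:-→d22:-→d23:-→d24:-→d25:-→d26:-→d27:-→d28:H5→d29:-→d30:-→d31:-→d32:H4 -> H4
  + 190.191.236.145/32 (H3) depth=32
  del 146.146.91.0/24 (clear depth 24)
  lookup 146.146.90.188: bits 10010010100100100101101 walk d0:-→d1:-→d2:-→d3:-→d4:-→d5:-→d6:-→d7:-→d8:-→d9:-→d10:-→d11:-→d12:-→d13:-→d14:-→d15:-→d16:-→d17:-→d18:-→d19:-→d20:-→d21:H2→d22:-→d23:- -> H2
  lookup 190.191.236.145: bits 10111110101111111110110010010001 walk d0:-→d1:-→d2:-→d3:-→d4:-→d5:-→d6:-→d7:-→d8:-→d9:-→d10:-→d11:-→d12:-→d13:-→d14:-→d15:-→d16:-→d17:-→d18:-→d19:-→d20:-→d21:-→d22:-→d23:-→d24:-→d25:-→d26:-→d27:-→d28:H5→d29:-→d30:-→d31:-→d32:H3 -> H3
  lookup 190.191.236.144: bits 1011111010111111111011001001000 walk d0:-→d1:-→d2:-→d3:-→d4:-→d5:-→d6:-→d7:-→d8:-→d9:-→d10:-→d11:-→d12:-→d13:-→d14:-→d15:-→d16:-→d17:-→d18:-→d19:-→d20:-→d21:-→d22:-→d23:-→d24:-→d25:-→d26:-→d27:-→d28:H5→d29:-→d30:-→d31:- -> H5
  + 190.191.236.145/32 (H0) depth=32
  lookup 190.191.236.145: bits 10111110101111111110110010010001 walk d0:-→d1:-→d2:-→d3:-→d4:-→d5:-→d6:-→d7:-→d8:-→d9:-→d10:-→d11:-→d12:-→d13:-→d14:-→d15:-→d16:-→d17:-→d18:-→d19:-→d20:-→d21:-→d22:-→d23:-→d24:-→d25:-→d26:-→d27:-→d28:H5→d29:-→d30:-→d31:-→d32:H0 -> H0
  + 190.191.0.0/16 (H1) depth=16
  lookup 190.191.0.11: bits 1011111010111111 walk d0:-→d1:-→d2:-→d3:-→d4:-→d5:-→d6:-→d7:-→d8:-→d9:-→d10:-→d11:-→d12:-→d13:-→d14:-→d15:-→d16:H1 -> H1
  + 190.191.236.0/24 (H0) depth=24
  + 146.144.0.0/12 (H4) depth=12
  del 146.146.88.0/21 (clear depth 21)
  + 190.176.0.0/12 (H5) depth=12
  del 190.191.236.0/24 (clear depth 24)
  lookup 190.176.0.0: bits 101111101011 walk d0:-→d1:-→d2:-→d3:-→d4:-→d5:-→d6:-→d7:-→d8:-→d9:-→d10:-→d11:-→d12:H5 -> H5
  lookup 190.191.0.0: bits 1011111010111111 walk d0:-→d1:-→d2:-→d3:-→d4:-→d5:-→d6:-→d7:-→d8:-→d9:-→d10:-→d11:-→d12:H5→d13:-→d14:-→d15:-→d16:H1 -> H1
  lookup 190.176.0.96: bits 101111101011 walk d0:-→d1:-→d2:-→d3:-→d4:-→d5:-→d6:-→d7:-→d8:-→d9:-→d10:-→d11:-→d12:H5 -> H5
  lookup 190.191.236.148: bits 10111110101111111110110010010 walk d0:-→d1:-→d2:-→d3:-→d4:-→d5:-→d6:-→d7:-→d8:-→d9:-→d10:-→d11:-→d12:H5→d13:-→d14:-→d15:-→d16:H1→d17:-→d18:-→d19:-→d20:-→d21:-→d22:-→d23:-→d24:-→d25:-→d26:-→d27:-→d28:H5→d29:- -> H5
  + 190.0.0.0/8 (H2) depth=8
  lookup 190.191.236.145: bits 10111110101111111110110010010001 walk d0:-→d1:-→d2:-→d3:-→d4:-→d5:-→d6:-→d7:-→d8:H2→d9:-→d10:-→d11:-→d12:H5→d13:-→d14:-→d15:-→d16:H1→d17:-→d18:-→d19:-→d20:-→d21:-→d22:-→d23:-→d24:-→d25:-→d26:-→d27:-→d28:H5→d29:-→d30:-→d31:-→d32:H0 -> H0
  del 190.191.236.144/28 (clear depth 28)
  lookup 190.191.236.145: bits 10111110101111111110110010010001 walk d0:-→d1:-→d2:-→d3:-→d4:-→d5:-→d6:-→d7:-→d8:H2→d9:-→d10:-→d11:-→d12:H5→d13:-→d14:-→d15:-→d16:H1→d17:-→d18:-→d19:-→d20:-→d21:-→d22:-→d23:-→d24:-→d25:-→d26:-→d27:-→d28:-→d29:-→d30:-→d31:-→d32:H0 -> H0
  lookup 190.191.0.0: bits 1011111010111111 walk d0:-→d1:-→d2:-→d3:-→d4:-→d5:-→d6:-→d7:-→d8:H2→d9:-→d10:-→d11:-→d12:H5→d13:-→d14:-→d15:-→d16:H1 -> H1
  del 190.176.0.0/12 (clear depth 12)
  + 190.191.0.0/16 (H1) depth=16

== LOOKUPS ==
["H2","H4","no-route","H4","H4","H2","H3","H5","H0","H1","H5","H1","H5","H5","H0","H0","H1"]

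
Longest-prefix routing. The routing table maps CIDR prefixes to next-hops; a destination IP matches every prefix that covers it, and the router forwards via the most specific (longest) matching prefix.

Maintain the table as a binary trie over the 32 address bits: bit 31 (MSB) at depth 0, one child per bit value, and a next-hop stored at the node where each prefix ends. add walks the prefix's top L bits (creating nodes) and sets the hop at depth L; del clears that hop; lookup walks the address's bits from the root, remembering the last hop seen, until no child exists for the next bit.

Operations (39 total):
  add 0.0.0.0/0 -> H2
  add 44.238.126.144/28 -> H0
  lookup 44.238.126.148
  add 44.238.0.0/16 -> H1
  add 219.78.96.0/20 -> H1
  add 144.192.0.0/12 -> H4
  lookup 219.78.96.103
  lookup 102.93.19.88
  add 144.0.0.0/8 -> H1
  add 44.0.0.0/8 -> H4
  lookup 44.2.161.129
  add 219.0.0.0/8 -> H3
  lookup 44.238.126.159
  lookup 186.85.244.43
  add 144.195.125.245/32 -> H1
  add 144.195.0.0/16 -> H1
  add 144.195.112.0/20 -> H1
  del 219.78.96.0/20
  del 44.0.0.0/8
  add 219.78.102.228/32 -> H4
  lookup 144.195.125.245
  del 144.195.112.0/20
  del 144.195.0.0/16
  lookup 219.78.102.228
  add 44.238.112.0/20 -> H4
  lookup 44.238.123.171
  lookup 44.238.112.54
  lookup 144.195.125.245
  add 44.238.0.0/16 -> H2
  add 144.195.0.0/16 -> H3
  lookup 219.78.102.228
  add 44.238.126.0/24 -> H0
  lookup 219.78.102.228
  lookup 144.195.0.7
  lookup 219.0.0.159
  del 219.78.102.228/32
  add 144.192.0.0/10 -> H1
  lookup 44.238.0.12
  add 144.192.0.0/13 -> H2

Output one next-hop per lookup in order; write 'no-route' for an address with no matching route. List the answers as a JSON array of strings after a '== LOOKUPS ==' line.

Apply in order:
  add 0.0.0.0/0 -> H2 at depth 0
  add 44.238.126.144/28 -> H0 at depth 28
  lookup 44.238.126.148: bits 0010110011101110011111101001 walk d0:H2→d1:-→d2:-→d3:-→d4:-→d5:-→d6:-→d7:-→d8:-→d9:-→d10:-→d11:-→d12:-→d13:-→d14:-→d15:-→d16:-→d17:-→d18:-→d19:-→d20:-→d21:-→d22:-→d23:-→d24:-→d25:-→d26:-→d27:-→d28:H0 -> H0
  add 44.238.0.0/16 -> H1 at depth 16
  add 219.78.96.0/20 -> H1 at depth 20
  add 144.192.0.0/12 -> H4 at depth 12
  lookup 219.78.96.103: bits 11011011010011100110 walk d0:H2→d1:-→d2:-→d3:-→d4:-→d5:-→d6:-→d7:-→d8:-→d9:-→d10:-→d11:-→d12:-→d13:-→d14:-→d15:-→d16:-→d17:-→d18:-→d19:-→d20:H1 -> H1
  lookup 102.93.19.88: bits 0 walk d0:H2→d1:- -> H2
  add 144.0.0.0/8 -> H1 at depth 8
  add 44.0.0.0/8 -> H4 at depth 8
  lookup 44.2.161.129: bits 00101100 walk d0:H2→d1:-→d2:-→d3:-→d4:-→d5:-→d6:-→d7:-→d8:H4 -> H4
  add 219.0.0.0/8 -> H3 at depth 8
  lookup 44.238.126.159: bits 0010110011101110011111101001 walk d0:H2→d1:-→d2:-→d3:-→d4:-→d5:-→d6:-→d7:-→d8:H4→d9:-→d10:-→d11:-→d12:-→d13:-→d14:-→d15:-→d16:H1→d17:-→d18:-→d19:-→d20:-→d21:-→d22:-→d23:-→d24:-→d25:-→d26:-→d27:-→d28:H0 -> H0
  lookup 186.85.244.43: bits 10 walk d0:H2→d1:-→d2:- -> H2
  add 144.195.125.245/32 -> H1 at depth 32
  add 144.195.0.0/16 -> H1 at depth 16
  add 144.195.112.0/20 -> H1 at depth 20
  - 219.78.96.0/20 clear@20
  - 44.0.0.0/8 clear@8
  add 219.78.102.228/32 -> H4 at depth 32
  lookup 144.195.125.245: bits 10010000110000110111110111110101 walk d0:H2→d1:-→d2:-→d3:-→d4:-→d5:-→d6:-→d7:-→d8:H1→d9:-→d10:-→d11:-→d12:H4→d13:-→d14:-→d15:-→d16:H1→d17:-→d18:-→d19:-→d20:H1→d21:-→d22:-→d23:-→d24:-→d25:-→d26:-→d27:-→d28:-→d29:-→d30:-→d31:-→d32:H1 -> H1
  - 144.195.112.0/20 clear@20
  - 144.195.0.0/16 clear@16
  lookup 219.78.102.228: bits 11011011010011100110011011100100 walk d0:H2→d1:-→d2:-→d3:-→d4:-→d5:-→d6:-→d7:-→d8:H3→d9:-→d10:-→d11:-→d12:-→d13:-→d14:-→d15:-→d16:-→d17:-→d18:-→d19:-→d20:-→d21:-→d22:-→d23:-→d24:-→d25:-→d26:-→d27:-→d28:-→d29:-→d30:-→d31:-→d32:H4 -> H4
  add 44.238.112.0/20 -> H4 at depth 20
  lookup 44.238.123.171: bits 001011001110111001111 walk d0:H2→d1:-→d2:-→d3:-→d4:-→d5:-→d6:-→d7:-→d8:-→d9:-→d10:-→d11:-→d12:-→d13:-→d14:-→d15:-→d16:H1→d17:-→d18:-→d19:-→d20:H4→d21:- -> H4
  lookup 44.238.112.54: bits 00101100111011100111 walk d0:H2→d1:-→d2:-→d3:-→d4:-→d5:-→d6:-→d7:-→d8:-→d9:-→d10:-→d11:-→d12:-→d13:-→d14:-→d15:-→d16:H1→d17:-→d18:-→d19:-→d20:H4 -> H4
  lookup 144.195.125.245: bits 10010000110000110111110111110101 walk d0:H2→d1:-→d2:-→d3:-→d4:-→d5:-→d6:-→d7:-→d8:H1→d9:-→d10:-→d11:-→d12:H4→d13:-→d14:-→d15:-→d16:-→d17:-→d18:-→d19:-→d20:-→d21:-→d22:-→d23:-→d24:-→d25:-→d26:-→d27:-→d28:-→d29:-→d30:-→d31:-→d32:H1 -> H1
  add 44.238.0.0/16 -> H2 at depth 16
  add 144.195.0.0/16 -> H3 at depth 16
  lookup 219.78.102.228: bits 11011011010011100110011011100100 walk d0:H2→d1:-→d2:-→d3:-→d4:-→d5:-→d6:-→d7:-→d8:H3→d9:-→d10:-→d11:-→d12:-→d13:-→d14:-→d15:-→d16:-→d17:-→d18:-→d19:-→d20:-→d21:-→d22:-→d23:-→d24:-→d25:-→d26:-→d27:-→d28:-→d29:-→d30:-→d31:-→d32:H4 -> H4
  add 44.238.126.0/24 -> H0 at depth 24
  lookup 219.78.102.228: bits 11011011010011100110011011100100 walk d0:H2→d1:-→d2:-→d3:-→d4:-→d5:-→d6:-→d7:-→d8:H3→d9:-→d10:-→d11:-→d12:-→d13:-→d14:-→d15:-→d16:-→d17:-→d18:-→d19:-→d20:-→d21:-→d22:-→d23:-→d24:-→d25:-→d26:-→d27:-→d28:-→d29:-→d30:-→d31:-→d32:H4 -> H4
  lookup 144.195.0.7: bits 10010000110000110 walk d0:H2→d1:-→d2:-→d3:-→d4:-→d5:-→d6:-→d7:-→d8:H1→d9:-→d10:-→d11:-→d12:H4→d13:-→d14:-→d15:-→d16:H3→d17:- -> H3
  lookup 219.0.0.159: bits 110110110 walk d0:H2→d1:-→d2:-→d3:-→d4:-→d5:-→d6:-→d7:-→d8:H3→d9:- -> H3
  - 219.78.102.228/32 clear@32
  add 144.192.0.0/10 -> H1 at depth 10
  lookup 44.238.0.12: bits 00101100111011100 walk d0:H2→d1:-→d2:-→d3:-→d4:-→d5:-→d6:-→d7:-→d8:-→d9:-→d10:-→d11:-→d12:-→d13:-→d14:-→d15:-→d16:H2→d17:- -> H2
  add 144.192.0.0/13 -> H2 at depth 13

== LOOKUPS ==
["H0","H1","H2","H4","H0","H2","H1","H4","H4","H4","H1","H4","H4","H3","H3","H2"]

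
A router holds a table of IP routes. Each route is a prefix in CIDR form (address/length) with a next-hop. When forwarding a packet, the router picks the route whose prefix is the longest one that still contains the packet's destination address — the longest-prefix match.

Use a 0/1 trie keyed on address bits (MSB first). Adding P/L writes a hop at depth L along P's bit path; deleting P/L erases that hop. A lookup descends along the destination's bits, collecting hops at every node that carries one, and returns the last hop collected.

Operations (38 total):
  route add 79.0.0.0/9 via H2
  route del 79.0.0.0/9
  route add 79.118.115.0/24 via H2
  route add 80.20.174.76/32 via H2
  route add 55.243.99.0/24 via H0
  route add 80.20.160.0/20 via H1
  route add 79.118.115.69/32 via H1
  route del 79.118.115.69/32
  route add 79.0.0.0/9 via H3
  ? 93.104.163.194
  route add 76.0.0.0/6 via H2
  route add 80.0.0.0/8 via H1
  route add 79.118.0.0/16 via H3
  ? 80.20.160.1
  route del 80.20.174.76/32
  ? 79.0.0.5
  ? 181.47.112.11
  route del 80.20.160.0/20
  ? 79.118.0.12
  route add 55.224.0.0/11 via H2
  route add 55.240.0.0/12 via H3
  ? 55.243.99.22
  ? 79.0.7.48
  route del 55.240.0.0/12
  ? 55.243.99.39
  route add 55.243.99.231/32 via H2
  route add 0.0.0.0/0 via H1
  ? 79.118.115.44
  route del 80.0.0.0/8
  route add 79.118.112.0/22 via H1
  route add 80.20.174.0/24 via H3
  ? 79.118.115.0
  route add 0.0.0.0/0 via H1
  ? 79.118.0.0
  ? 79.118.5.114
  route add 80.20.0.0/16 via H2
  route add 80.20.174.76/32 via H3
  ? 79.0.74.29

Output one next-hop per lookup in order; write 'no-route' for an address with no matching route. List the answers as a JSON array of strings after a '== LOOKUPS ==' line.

Trace:
  add 79.0.0.0/9 -> H2 at depth 9
  - 79.0.0.0/9 clear@9
  add 79.118.115.0/24 -> H2 at depth 24
  add 80.20.174.76/32 -> H2 at depth 32
  add 55.243.99.0/24 -> H0 at depth 24
  add 80.20.160.0/20 -> H1 at depth 20
  add 79.118.115.69/32 -> H1 at depth 32
  - 79.118.115.69/32 clear@32
  add 79.0.0.0/9 -> H3 at depth 9
  lookup 93.104.163.194: bits 0101 walk d0:-→d1:-→d2:-→d3:-→d4:- -> no-route
  add 76.0.0.0/6 -> H2 at depth 6
  add 80.0.0.0/8 -> H1 at depth 8
  add 79.118.0.0/16 -> H3 at depth 16
  lookup 80.20.160.1: bits 01010000000101001010 walk d0:-→d1:-→d2:-→d3:-→d4:-→d5:-→d6:-→d7:-→d8:H1→d9:-→d10:-→d11:-→d12:-→d13:-→d14:-→d15:-→d16:-→d17:-→d18:-→d19:-→d20:H1 -> H1
  - 80.20.174.76/32 clear@32
  lookup 79.0.0.5: bits 010011110 walk d0:-→d1:-→d2:-→d3:-→d4:-→d5:-→d6:H2→d7:-→d8:-→d9:H3 -> H3
  lookup 181.47.112.11: bits ε walk d0:- -> no-route
  - 80.20.160.0/20 clear@20
  lookup 79.118.0.12: bits 01001111011101100 walk d0:-→d1:-→d2:-→d3:-→d4:-→d5:-→d6:H2→d7:-→d8:-→d9:H3→d10:-→d11:-→d12:-→d13:-→d14:-→d15:-→d16:H3→d17:- -> H3
  add 55.224.0.0/11 -> H2 at depth 11
  add 55.240.0.0/12 -> H3 at depth 12
  lookup 55.243.99.22: bits 001101111111001101100011 walk d0:-→d1:-→d2:-→d3:-→d4:-→d5:-→d6:-→d7:-→d8:-→d9:-→d10:-→d11:H2→d12:H3→d13:-→d14:-→d15:-→d16:-→d17:-→d18:-→d19:-→d20:-→d21:-→d22:-→d23:-→d24:H0 -> H0
  lookup 79.0.7.48: bits 010011110 walk d0:-→d1:-→d2:-→d3:-→d4:-→d5:-→d6:H2→d7:-→d8:-→d9:H3 -> H3
  - 55.240.0.0/12 clear@12
  lookup 55.243.99.39: bits 001101111111001101100011 walk d0:-→d1:-→d2:-→d3:-→d4:-→d5:-→d6:-→d7:-→d8:-→d9:-→d10:-→d11:H2→d12:-→d13:-→d14:-→d15:-→d16:-→d17:-→d18:-→d19:-→d20:-→d21:-→d22:-→d23:-→d24:H0 -> H0
  add 55.243.99.231/32 -> H2 at depth 32
  add 0.0.0.0/0 -> H1 at depth 0
  lookup 79.118.115.44: bits 0100111101110110011100110 walk d0:H1→d1:-→d2:-→d3:-→d4:-→d5:-→d6:H2→d7:-→d8:-→d9:H3→d10:-→d11:-→d12:-→d13:-→d14:-→d15:-→d16:H3→d17:-→d18:-→d19:-→d20:-→d21:-→d22:-→d23:-→d24:H2→d25:- -> H2
  - 80.0.0.0/8 clear@8
  add 79.118.112.0/22 -> H1 at depth 22
  add 80.20.174.0/24 -> H3 at depth 24
  lookup 79.118.115.0: bits 0100111101110110011100110 walk d0:H1→d1:-→d2:-→d3:-→d4:-→d5:-→d6:H2→d7:-→d8:-→d9:H3→d10:-→d11:-→d12:-→d13:-→d14:-→d15:-→d16:H3→d17:-→d18:-→d19:-→d20:-→d21:-→d22:H1→d23:-→d24:H2→d25:- -> H2
  add 0.0.0.0/0 -> H1 at depth 0
  lookup 79.118.0.0: bits 01001111011101100 walk d0:H1→d1:-→d2:-→d3:-→d4:-→d5:-→d6:H2→d7:-→d8:-→d9:H3→d10:-→d11:-→d12:-→d13:-→d14:-→d15:-→d16:H3→d17:- -> H3
  lookup 79.118.5.114: bits 01001111011101100 walk d0:H1→d1:-→d2:-→d3:-→d4:-→d5:-→d6:H2→d7:-→d8:-→d9:H3→d10:-→d11:-→d12:-→d13:-→d14:-→d15:-→d16:H3→d17:- -> H3
  add 80.20.0.0/16 -> H2 at depth 16
  add 80.20.174.76/32 -> H3 at depth 32
  lookup 79.0.74.29: bits 010011110 walk d0:H1→d1:-→d2:-→d3:-→d4:-→d5:-→d6:H2→d7:-→d8:-→d9:H3 -> H3

== LOOKUPS ==
["no-route","H1","H3","no-route","H3","H0","H3","H0","H2","H2","H3","H3","H3"]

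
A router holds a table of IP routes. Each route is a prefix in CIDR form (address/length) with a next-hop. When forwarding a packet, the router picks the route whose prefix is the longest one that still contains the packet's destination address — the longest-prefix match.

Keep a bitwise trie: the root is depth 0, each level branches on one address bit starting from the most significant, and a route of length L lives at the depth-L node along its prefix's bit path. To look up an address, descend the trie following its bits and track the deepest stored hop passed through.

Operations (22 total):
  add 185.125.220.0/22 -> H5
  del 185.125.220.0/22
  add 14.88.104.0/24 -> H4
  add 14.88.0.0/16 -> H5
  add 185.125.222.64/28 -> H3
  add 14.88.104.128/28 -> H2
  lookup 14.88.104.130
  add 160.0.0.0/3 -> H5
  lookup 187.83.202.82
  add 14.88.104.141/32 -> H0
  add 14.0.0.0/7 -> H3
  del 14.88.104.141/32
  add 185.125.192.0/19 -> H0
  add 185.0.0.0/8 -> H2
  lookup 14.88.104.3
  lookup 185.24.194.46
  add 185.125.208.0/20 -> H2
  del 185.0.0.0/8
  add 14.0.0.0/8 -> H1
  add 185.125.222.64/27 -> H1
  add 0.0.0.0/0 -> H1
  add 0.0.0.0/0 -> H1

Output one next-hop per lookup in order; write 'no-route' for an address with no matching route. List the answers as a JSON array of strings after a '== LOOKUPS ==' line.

Trace:
  + 185.125.220.0/22 (H5) depth=22
  del 185.125.220.0/22 (clear depth 22)
  + 14.88.104.0/24 (H4) depth=24
  + 14.88.0.0/16 (H5) depth=16
  + 185.125.222.64/28 (H3) depth=28
  + 14.88.104.128/28 (H2) depth=28
  Q 14.88.104.130: descend 0000111001011000011010001000 ; hops seen [H5,H4,H2] ; pick H2
  + 160.0.0.0/3 (H5) depth=3
  Q 187.83.202.82: descend 101110 ; hops seen [H5] ; pick H5
  + 14.88.104.141/32 (H0) depth=32
  + 14.0.0.0/7 (H3) depth=7
  del 14.88.104.141/32 (clear depth 32)
  + 185.125.192.0/19 (H0) depth=19
  + 185.0.0.0/8 (H2) depth=8
  Q 14.88.104.3: descend 000011100101100001101000 ; hops seen [H3,H5,H4] ; pick H4
  Q 185.24.194.46: descend 101110010 ; hops seen [H5,H2] ; pick H2
  + 185.125.208.0/20 (H2) depth=20
  del 185.0.0.0/8 (clear depth 8)
  + 14.0.0.0/8 (H1) depth=8
  + 185.125.222.64/27 (H1) depth=27
  + 0.0.0.0/0 (H1) depth=0
  + 0.0.0.0/0 (H1) depth=0

== LOOKUPS ==
["H2","H5","H4","H2"]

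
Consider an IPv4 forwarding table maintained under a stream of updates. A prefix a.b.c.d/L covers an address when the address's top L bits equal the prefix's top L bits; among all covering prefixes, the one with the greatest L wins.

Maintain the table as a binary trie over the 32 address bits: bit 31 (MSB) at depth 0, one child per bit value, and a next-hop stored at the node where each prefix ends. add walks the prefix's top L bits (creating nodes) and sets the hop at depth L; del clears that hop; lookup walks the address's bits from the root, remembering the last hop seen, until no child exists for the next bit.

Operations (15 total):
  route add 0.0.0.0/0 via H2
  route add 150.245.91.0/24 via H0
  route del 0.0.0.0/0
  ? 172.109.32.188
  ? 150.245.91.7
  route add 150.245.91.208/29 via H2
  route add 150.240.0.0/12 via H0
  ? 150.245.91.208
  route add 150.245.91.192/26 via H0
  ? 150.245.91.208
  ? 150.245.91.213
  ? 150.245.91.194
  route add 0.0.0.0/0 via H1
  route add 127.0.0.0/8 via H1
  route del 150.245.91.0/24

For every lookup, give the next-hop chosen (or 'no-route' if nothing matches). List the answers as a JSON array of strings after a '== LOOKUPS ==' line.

Process each operation:
  add 0.0.0.0/0 -> H2 at depth 0
  add 150.245.91.0/24 -> H0 at depth 24
  - 0.0.0.0/0 clear@0
  ? 172.109.32.188  path d0:-→d1:-→d2:-  best=no-route
  ? 150.245.91.7  path d0:-→d1:-→d2:-→d3:-→d4:-→d5:-→d6:-→d7:-→d8:-→d9:-→d10:-→d11:-→d12:-→d13:-→d14:-→d15:-→d16:-→d17:-→d18:-→d19:-→d20:-→d21:-→d22:-→d23:-→d24:H0  best=H0
  add 150.245.91.208/29 -> H2 at depth 29
  add 150.240.0.0/12 -> H0 at depth 12
  ? 150.245.91.208  path d0:-→d1:-→d2:-→d3:-→d4:-→d5:-→d6:-→d7:-→d8:-→d9:-→d10:-→d11:-→d12:H0→d13:-→d14:-→d15:-→d16:-→d17:-→d18:-→d19:-→d20:-→d21:-→d22:-→d23:-→d24:H0→d25:-→d26:-→d27:-→d28:-→d29:H2  best=H2
  add 150.245.91.192/26 -> H0 at depth 26
  ? 150.245.91.208  path d0:-→d1:-→d2:-→d3:-→d4:-→d5:-→d6:-→d7:-→d8:-→d9:-→d10:-→d11:-→d12:H0→d13:-→d14:-→d15:-→d16:-→d17:-→d18:-→d19:-→d20:-→d21:-→d22:-→d23:-→d24:H0→d25:-→d26:H0→d27:-→d28:-→d29:H2  best=H2
  ? 150.245.91.213  path d0:-→d1:-→d2:-→d3:-→d4:-→d5:-→d6:-→d7:-→d8:-→d9:-→d10:-→d11:-→d12:H0→d13:-→d14:-→d15:-→d16:-→d17:-→d18:-→d19:-→d20:-→d21:-→d22:-→d23:-→d24:H0→d25:-→d26:H0→d27:-→d28:-→d29:H2  best=H2
  ? 150.245.91.194  path d0:-→d1:-→d2:-→d3:-→d4:-→d5:-→d6:-→d7:-→d8:-→d9:-→d10:-→d11:-→d12:H0→d13:-→d14:-→d15:-→d16:-→d17:-→d18:-→d19:-→d20:-→d21:-→d22:-→d23:-→d24:H0→d25:-→d26:H0→d27:-  best=H0
  add 0.0.0.0/0 -> H1 at depth 0
  add 127.0.0.0/8 -> H1 at depth 8
  - 150.245.91.0/24 clear@24

== LOOKUPS ==
["no-route","H0","H2","H2","H2","H0"]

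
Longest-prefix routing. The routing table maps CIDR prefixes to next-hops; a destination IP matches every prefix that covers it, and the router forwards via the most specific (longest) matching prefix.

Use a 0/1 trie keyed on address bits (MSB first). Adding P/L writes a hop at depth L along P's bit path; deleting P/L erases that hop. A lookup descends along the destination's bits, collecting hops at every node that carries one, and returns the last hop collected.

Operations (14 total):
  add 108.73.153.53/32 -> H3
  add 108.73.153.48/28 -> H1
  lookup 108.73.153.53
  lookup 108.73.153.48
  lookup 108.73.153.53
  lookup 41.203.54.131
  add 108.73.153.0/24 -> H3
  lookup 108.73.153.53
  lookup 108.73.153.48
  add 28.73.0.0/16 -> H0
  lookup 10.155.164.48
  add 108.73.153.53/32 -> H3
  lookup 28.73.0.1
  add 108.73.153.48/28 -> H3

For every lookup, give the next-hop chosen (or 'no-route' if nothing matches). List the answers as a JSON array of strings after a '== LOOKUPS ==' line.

Process each operation:
  + 108.73.153.53/32 (H3) depth=32
  + 108.73.153.48/28 (H1) depth=28
  ? 108.73.153.53  path d0:-→d1:-→d2:-→d3:-→d4:-→d5:-→d6:-→d7:-→d8:-→d9:-→d10:-→d11:-→d12:-→d13:-→d14:-→d15:-→d16:-→d17:-→d18:-→d19:-→d20:-→d21:-→d22:-→d23:-→d24:-→d25:-→d26:-→d27:-→d28:H1→d29:-→d30:-→d31:-→d32:H3  best=H3
  ? 108.73.153.48  path d0:-→d1:-→d2:-→d3:-→d4:-→d5:-→d6:-→d7:-→d8:-→d9:-→d10:-→d11:-→d12:-→d13:-→d14:-→d15:-→d16:-→d17:-→d18:-→d19:-→d20:-→d21:-→d22:-→d23:-→d24:-→d25:-→d26:-→d27:-→d28:H1→d29:-  best=H1
  ? 108.73.153.53  path d0:-→d1:-→d2:-→d3:-→d4:-→d5:-→d6:-→d7:-→d8:-→d9:-→d10:-→d11:-→d12:-→d13:-→d14:-→d15:-→d16:-→d17:-→d18:-→d19:-→d20:-→d21:-→d22:-→d23:-→d24:-→d25:-→d26:-→d27:-→d28:H1→d29:-→d30:-→d31:-→d32:H3  best=H3
  ? 41.203.54.131  path d0:-→d1:-  best=no-route
  + 108.73.153.0/24 (H3) depth=24
  ? 108.73.153.53  path d0:-→d1:-→d2:-→d3:-→d4:-→d5:-→d6:-→d7:-→d8:-→d9:-→d10:-→d11:-→d12:-→d13:-→d14:-→d15:-→d16:-→d17:-→d18:-→d19:-→d20:-→d21:-→d22:-→d23:-→d24:H3→d25:-→d26:-→d27:-→d28:H1→d29:-→d30:-→d31:-→d32:H3  best=H3
  ? 108.73.153.48  path d0:-→d1:-→d2:-→d3:-→d4:-→d5:-→d6:-→d7:-→d8:-→d9:-→d10:-→d11:-→d12:-→d13:-→d14:-→d15:-→d16:-→d17:-→d18:-→d19:-→d20:-→d21:-→d22:-→d23:-→d24:H3→d25:-→d26:-→d27:-→d28:H1→d29:-  best=H1
  + 28.73.0.0/16 (H0) depth=16
  ? 10.155.164.48  path d0:-→d1:-→d2:-→d3:-  best=no-route
  + 108.73.153.53/32 (H3) depth=32
  ? 28.73.0.1  path d0:-→d1:-→d2:-→d3:-→d4:-→d5:-→d6:-→d7:-→d8:-→d9:-→d10:-→d11:-→d12:-→d13:-→d14:-→d15:-→d16:H0  best=H0
  + 108.73.153.48/28 (H3) depth=28

== LOOKUPS ==
["H3","H1","H3","no-route","H3","H1","no-route","H0"]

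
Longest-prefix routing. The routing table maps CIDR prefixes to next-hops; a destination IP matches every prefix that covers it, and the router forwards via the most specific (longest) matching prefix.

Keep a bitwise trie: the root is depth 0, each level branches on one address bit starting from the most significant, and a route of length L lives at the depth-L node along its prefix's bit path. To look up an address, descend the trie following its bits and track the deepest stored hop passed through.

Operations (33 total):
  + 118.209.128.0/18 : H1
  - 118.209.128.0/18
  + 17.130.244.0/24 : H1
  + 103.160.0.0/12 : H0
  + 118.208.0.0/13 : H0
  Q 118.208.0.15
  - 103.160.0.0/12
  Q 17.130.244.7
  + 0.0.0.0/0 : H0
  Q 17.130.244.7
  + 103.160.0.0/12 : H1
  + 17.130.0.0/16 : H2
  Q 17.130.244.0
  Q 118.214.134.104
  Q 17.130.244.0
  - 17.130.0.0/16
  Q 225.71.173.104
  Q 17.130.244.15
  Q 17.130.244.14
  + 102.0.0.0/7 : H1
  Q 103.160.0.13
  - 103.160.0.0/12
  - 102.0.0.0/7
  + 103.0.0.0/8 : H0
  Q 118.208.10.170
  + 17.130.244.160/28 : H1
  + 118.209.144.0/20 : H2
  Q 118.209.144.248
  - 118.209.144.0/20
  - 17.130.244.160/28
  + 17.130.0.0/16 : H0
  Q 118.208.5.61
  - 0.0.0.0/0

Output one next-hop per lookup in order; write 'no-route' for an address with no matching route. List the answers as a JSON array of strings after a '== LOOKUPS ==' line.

Trace:
  add 118.209.128.0/18 -> H1 at depth 18
  - 118.209.128.0/18 clear@18
  add 17.130.244.0/24 -> H1 at depth 24
  add 103.160.0.0/12 -> H0 at depth 12
  add 118.208.0.0/13 -> H0 at depth 13
  ? 118.208.0.15  path d0:-→d1:-→d2:-→d3:-→d4:-→d5:-→d6:-→d7:-→d8:-→d9:-→d10:-→d11:-→d12:-→d13:H0→d14:-→d15:-  best=H0
  - 103.160.0.0/12 clear@12
  ? 17.130.244.7  path d0:-→d1:-→d2:-→d3:-→d4:-→d5:-→d6:-→d7:-→d8:-→d9:-→d10:-→d11:-→d12:-→d13:-→d14:-→d15:-→d16:-→d17:-→d18:-→d19:-→d20:-→d21:-→d22:-→d23:-→d24:H1  best=H1
  add 0.0.0.0/0 -> H0 at depth 0
  ? 17.130.244.7  path d0:H0→d1:-→d2:-→d3:-→d4:-→d5:-→d6:-→d7:-→d8:-→d9:-→d10:-→d11:-→d12:-→d13:-→d14:-→d15:-→d16:-→d17:-→d18:-→d19:-→d20:-→d21:-→d22:-→d23:-→d24:H1  best=H1
  add 103.160.0.0/12 -> H1 at depth 12
  add 17.130.0.0/16 -> H2 at depth 16
  ? 17.130.244.0  path d0:H0→d1:-→d2:-→d3:-→d4:-→d5:-→d6:-→d7:-→d8:-→d9:-→d10:-→d11:-→d12:-→d13:-→d14:-→d15:-→d16:H2→d17:-→d18:-→d19:-→d20:-→d21:-→d22:-→d23:-→d24:H1  best=H1
  ? 118.214.134.104  path d0:H0→d1:-→d2:-→d3:-→d4:-→d5:-→d6:-→d7:-→d8:-→d9:-→d10:-→d11:-→d12:-→d13:H0  best=H0
  ? 17.130.244.0  path d0:H0→d1:-→d2:-→d3:-→d4:-→d5:-→d6:-→d7:-→d8:-→d9:-→d10:-→d11:-→d12:-→d13:-→d14:-→d15:-→d16:H2→d17:-→d18:-→d19:-→d20:-→d21:-→d22:-→d23:-→d24:H1  best=H1
  - 17.130.0.0/16 clear@16
  ? 225.71.173.104  path d0:H0  best=H0
  ? 17.130.244.15  path d0:H0→d1:-→d2:-→d3:-→d4:-→d5:-→d6:-→d7:-→d8:-→d9:-→d10:-→d11:-→d12:-→d13:-→d14:-→d15:-→d16:-→d17:-→d18:-→d19:-→d20:-→d21:-→d22:-→d23:-→d24:H1  best=H1
  ? 17.130.244.14  path d0:H0→d1:-→d2:-→d3:-→d4:-→d5:-→d6:-→d7:-→d8:-→d9:-→d10:-→d11:-→d12:-→d13:-→d14:-→d15:-→d16:-→d17:-→d18:-→d19:-→d20:-→d21:-→d22:-→d23:-→d24:H1  best=H1
  add 102.0.0.0/7 -> H1 at depth 7
  ? 103.160.0.13  path d0:H0→d1:-→d2:-→d3:-→d4:-→d5:-→d6:-→d7:H1→d8:-→d9:-→d10:-→d11:-→d12:H1  best=H1
  - 103.160.0.0/12 clear@12
  - 102.0.0.0/7 clear@7
  add 103.0.0.0/8 -> H0 at depth 8
  ? 118.208.10.170  path d0:H0→d1:-→d2:-→d3:-→d4:-→d5:-→d6:-→d7:-→d8:-→d9:-→d10:-→d11:-→d12:-→d13:H0→d14:-→d15:-  best=H0
  add 17.130.244.160/28 -> H1 at depth 28
  add 118.209.144.0/20 -> H2 at depth 20
  ? 118.209.144.248  path d0:H0→d1:-→d2:-→d3:-→d4:-→d5:-→d6:-→d7:-→d8:-→d9:-→d10:-→d11:-→d12:-→d13:H0→d14:-→d15:-→d16:-→d17:-→d18:-→d19:-→d20:H2  best=H2
  - 118.209.144.0/20 clear@20
  - 17.130.244.160/28 clear@28
  add 17.130.0.0/16 -> H0 at depth 16
  ? 118.208.5.61  path d0:H0→d1:-→d2:-→d3:-→d4:-→d5:-→d6:-→d7:-→d8:-→d9:-→d10:-→d11:-→d12:-→d13:H0→d14:-→d15:-  best=H0
  - 0.0.0.0/0 clear@0

== LOOKUPS ==
["H0","H1","H1","H1","H0","H1","H0","H1","H1","H1","H0","H2","H0"]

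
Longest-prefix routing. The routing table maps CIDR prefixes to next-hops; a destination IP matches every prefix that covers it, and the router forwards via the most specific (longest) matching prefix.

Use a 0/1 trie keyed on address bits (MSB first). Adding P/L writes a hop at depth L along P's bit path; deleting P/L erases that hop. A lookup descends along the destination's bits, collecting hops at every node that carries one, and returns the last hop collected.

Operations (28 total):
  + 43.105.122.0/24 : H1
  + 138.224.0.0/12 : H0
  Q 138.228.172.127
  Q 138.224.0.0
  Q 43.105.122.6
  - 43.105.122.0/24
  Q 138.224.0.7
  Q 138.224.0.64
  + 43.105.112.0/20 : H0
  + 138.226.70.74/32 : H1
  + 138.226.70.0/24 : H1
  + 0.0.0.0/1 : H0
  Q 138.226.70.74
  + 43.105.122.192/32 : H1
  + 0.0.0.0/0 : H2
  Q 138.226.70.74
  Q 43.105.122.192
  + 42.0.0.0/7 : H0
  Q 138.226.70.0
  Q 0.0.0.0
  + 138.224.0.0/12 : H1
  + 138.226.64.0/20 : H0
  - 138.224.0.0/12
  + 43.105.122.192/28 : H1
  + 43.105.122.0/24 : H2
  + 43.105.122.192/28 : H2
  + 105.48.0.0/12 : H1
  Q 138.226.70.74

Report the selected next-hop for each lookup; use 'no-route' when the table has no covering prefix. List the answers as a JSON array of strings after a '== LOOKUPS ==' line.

Trace:
  + 43.105.122.0/24 (H1) depth=24
  + 138.224.0.0/12 (H0) depth=12
  ? 138.228.172.127  path d0:-→d1:-→d2:-→d3:-→d4:-→d5:-→d6:-→d7:-→d8:-→d9:-→d10:-→d11:-→d12:H0  best=H0
  ? 138.224.0.0  path d0:-→d1:-→d2:-→d3:-→d4:-→d5:-→d6:-→d7:-→d8:-→d9:-→d10:-→d11:-→d12:H0  best=H0
  ? 43.105.122.6  path d0:-→d1:-→d2:-→d3:-→d4:-→d5:-→d6:-→d7:-→d8:-→d9:-→d10:-→d11:-→d12:-→d13:-→d14:-→d15:-→d16:-→d17:-→d18:-→d19:-→d20:-→d21:-→d22:-→d23:-→d24:H1  best=H1
  - 43.105.122.0/24 clear@24
  ? 138.224.0.7  path d0:-→d1:-→d2:-→d3:-→d4:-→d5:-→d6:-→d7:-→d8:-→d9:-→d10:-→d11:-→d12:H0  best=H0
  ? 138.224.0.64  path d0:-→d1:-→d2:-→d3:-→d4:-→d5:-→d6:-→d7:-→d8:-→d9:-→d10:-→d11:-→d12:H0  best=H0
  + 43.105.112.0/20 (H0) depth=20
  + 138.226.70.74/32 (H1) depth=32
  + 138.226.70.0/24 (H1) depth=24
  + 0.0.0.0/1 (H0) depth=1
  ? 138.226.70.74  path d0:-→d1:-→d2:-→d3:-→d4:-→d5:-→d6:-→d7:-→d8:-→d9:-→d10:-→d11:-→d12:H0→d13:-→d14:-→d15:-→d16:-→d17:-→d18:-→d19:-→d20:-→d21:-→d22:-→d23:-→d24:H1→d25:-→d26:-→d27:-→d28:-→d29:-→d30:-→d31:-→d32:H1  best=H1
  + 43.105.122.192/32 (H1) depth=32
  + 0.0.0.0/0 (H2) depth=0
  ? 138.226.70.74  path d0:H2→d1:-→d2:-→d3:-→d4:-→d5:-→d6:-→d7:-→d8:-→d9:-→d10:-→d11:-→d12:H0→d13:-→d14:-→d15:-→d16:-→d17:-→d18:-→d19:-→d20:-→d21:-→d22:-→d23:-→d24:H1→d25:-→d26:-→d27:-→d28:-→d29:-→d30:-→d31:-→d32:H1  best=H1
  ? 43.105.122.192  path d0:H2→d1:H0→d2:-→d3:-→d4:-→d5:-→d6:-→d7:-→d8:-→d9:-→d10:-→d11:-→d12:-→d13:-→d14:-→d15:-→d16:-→d17:-→d18:-→d19:-→d20:H0→d21:-→d22:-→d23:-→d24:-→d25:-→d26:-→d27:-→d28:-→d29:-→d30:-→d31:-→d32:H1  best=H1
  + 42.0.0.0/7 (H0) depth=7
  ? 138.226.70.0  path d0:H2→d1:-→d2:-→d3:-→d4:-→d5:-→d6:-→d7:-→d8:-→d9:-→d10:-→d11:-→d12:H0→d13:-→d14:-→d15:-→d16:-→d17:-→d18:-→d19:-→d20:-→d21:-→d22:-→d23:-→d24:H1→d25:-  best=H1
  ? 0.0.0.0  path d0:H2→d1:H0→d2:-  best=H0
  + 138.224.0.0/12 (H1) depth=12
  + 138.226.64.0/20 (H0) depth=20
  - 138.224.0.0/12 clear@12
  + 43.105.122.192/28 (H1) depth=28
  + 43.105.122.0/24 (H2) depth=24
  + 43.105.122.192/28 (H2) depth=28
  + 105.48.0.0/12 (H1) depth=12
  ? 138.226.70.74  path d0:H2→d1:-→d2:-→d3:-→d4:-→d5:-→d6:-→d7:-→d8:-→d9:-→d10:-→d11:-→d12:-→d13:-→d14:-→d15:-→d16:-→d17:-→d18:-→d19:-→d20:H0→d21:-→d22:-→d23:-→d24:H1→d25:-→d26:-→d27:-→d28:-→d29:-→d30:-→d31:-→d32:H1  best=H1

== LOOKUPS ==
["H0","H0","H1","H0","H0","H1","H1","H1","H1","H0","H1"]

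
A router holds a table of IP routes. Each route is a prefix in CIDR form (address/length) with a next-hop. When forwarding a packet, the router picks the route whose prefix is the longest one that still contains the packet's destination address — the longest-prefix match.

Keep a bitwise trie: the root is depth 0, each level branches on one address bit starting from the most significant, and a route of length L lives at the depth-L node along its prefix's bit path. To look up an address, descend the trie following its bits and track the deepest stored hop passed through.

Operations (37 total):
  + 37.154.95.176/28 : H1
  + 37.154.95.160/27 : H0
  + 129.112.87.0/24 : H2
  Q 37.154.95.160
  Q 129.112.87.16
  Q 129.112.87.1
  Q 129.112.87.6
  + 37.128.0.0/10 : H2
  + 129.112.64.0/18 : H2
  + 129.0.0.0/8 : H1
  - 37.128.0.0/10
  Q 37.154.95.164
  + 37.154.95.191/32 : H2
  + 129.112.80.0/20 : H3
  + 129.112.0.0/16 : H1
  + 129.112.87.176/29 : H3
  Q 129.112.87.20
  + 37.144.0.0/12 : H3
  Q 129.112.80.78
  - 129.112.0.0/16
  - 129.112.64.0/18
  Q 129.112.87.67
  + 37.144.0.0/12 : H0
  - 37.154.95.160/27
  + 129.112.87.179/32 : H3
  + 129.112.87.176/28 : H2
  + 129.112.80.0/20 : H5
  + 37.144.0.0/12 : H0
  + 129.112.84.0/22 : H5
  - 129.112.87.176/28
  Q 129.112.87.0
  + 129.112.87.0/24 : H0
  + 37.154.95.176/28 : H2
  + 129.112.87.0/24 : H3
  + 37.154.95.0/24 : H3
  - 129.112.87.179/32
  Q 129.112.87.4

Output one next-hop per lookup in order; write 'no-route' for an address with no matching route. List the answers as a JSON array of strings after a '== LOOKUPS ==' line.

Process each operation:
  add 37.154.95.176/28 -> H1 at depth 28
  add 37.154.95.160/27 -> H0 at depth 27
  add 129.112.87.0/24 -> H2 at depth 24
  lookup 37.154.95.160: bits 001001011001101001011111101 walk d0:-→d1:-→d2:-→d3:-→d4:-→d5:-→d6:-→d7:-→d8:-→d9:-→d10:-→d11:-→d12:-→d13:-→d14:-→d15:-→d16:-→d17:-→d18:-→d19:-→d20:-→d21:-→d22:-→d23:-→d24:-→d25:-→d26:-→d27:H0 -> H0
  lookup 129.112.87.16: bits 100000010111000001010111 walk d0:-→d1:-→d2:-→d3:-→d4:-→d5:-→d6:-→d7:-→d8:-→d9:-→d10:-→d11:-→d12:-→d13:-→d14:-→d15:-→d16:-→d17:-→d18:-→d19:-→d20:-→d21:-→d22:-→d23:-→d24:H2 -> H2
  lookup 129.112.87.1: bits 100000010111000001010111 walk d0:-→d1:-→d2:-→d3:-→d4:-→d5:-→d6:-→d7:-→d8:-→d9:-→d10:-→d11:-→d12:-→d13:-→d14:-→d15:-→d16:-→d17:-→d18:-→d19:-→d20:-→d21:-→d22:-→d23:-→d24:H2 -> H2
  lookup 129.112.87.6: bits 100000010111000001010111 walk d0:-→d1:-→d2:-→d3:-→d4:-→d5:-→d6:-→d7:-→d8:-→d9:-→d10:-→d11:-→d12:-→d13:-→d14:-→d15:-→d16:-→d17:-→d18:-→d19:-→d20:-→d21:-→d22:-→d23:-→d24:H2 -> H2
  add 37.128.0.0/10 -> H2 at depth 10
  add 129.112.64.0/18 -> H2 at depth 18
  add 129.0.0.0/8 -> H1 at depth 8
  del 37.128.0.0/10 (clear depth 10)
  lookup 37.154.95.164: bits 001001011001101001011111101 walk d0:-→d1:-→d2:-→d3:-→d4:-→d5:-→d6:-→d7:-→d8:-→d9:-→d10:-→d11:-→d12:-→d13:-→d14:-→d15:-→d16:-→d17:-→d18:-→d19:-→d20:-→d21:-→d22:-→d23:-→d24:-→d25:-→d26:-→d27:H0 -> H0
  add 37.154.95.191/32 -> H2 at depth 32
  add 129.112.80.0/20 -> H3 at depth 20
  add 129.112.0.0/16 -> H1 at depth 16
  add 129.112.87.176/29 -> H3 at depth 29
  lookup 129.112.87.20: bits 100000010111000001010111 walk d0:-→d1:-→d2:-→d3:-→d4:-→d5:-→d6:-→d7:-→d8:H1→d9:-→d10:-→d11:-→d12:-→d13:-→d14:-→d15:-→d16:H1→d17:-→d18:H2→d19:-→d20:H3→d21:-→d22:-→d23:-→d24:H2 -> H2
  add 37.144.0.0/12 -> H3 at depth 12
  lookup 129.112.80.78: bits 100000010111000001010 walk d0:-→d1:-→d2:-→d3:-→d4:-→d5:-→d6:-→d7:-→d8:H1→d9:-→d10:-→d11:-→d12:-→d13:-→d14:-→d15:-→d16:H1→d17:-→d18:H2→d19:-→d20:H3→d21:- -> H3
  del 129.112.0.0/16 (clear depth 16)
  del 129.112.64.0/18 (clear depth 18)
  lookup 129.112.87.67: bits 100000010111000001010111 walk d0:-→d1:-→d2:-→d3:-→d4:-→d5:-→d6:-→d7:-→d8:H1→d9:-→d10:-→d11:-→d12:-→d13:-→d14:-→d15:-→d16:-→d17:-→d18:-→d19:-→d20:H3→d21:-→d22:-→d23:-→d24:H2 -> H2
  add 37.144.0.0/12 -> H0 at depth 12
  del 37.154.95.160/27 (clear depth 27)
  add 129.112.87.179/32 -> H3 at depth 32
  add 129.112.87.176/28 -> H2 at depth 28
  add 129.112.80.0/20 -> H5 at depth 20
  add 37.144.0.0/12 -> H0 at depth 12
  add 129.112.84.0/22 -> H5 at depth 22
  del 129.112.87.176/28 (clear depth 28)
  lookup 129.112.87.0: bits 100000010111000001010111 walk d0:-→d1:-→d2:-→d3:-→d4:-→d5:-→d6:-→d7:-→d8:H1→d9:-→d10:-→d11:-→d12:-→d13:-→d14:-→d15:-→d16:-→d17:-→d18:-→d19:-→d20:H5→d21:-→d22:H5→d23:-→d24:H2 -> H2
  add 129.112.87.0/24 -> H0 at depth 24
  add 37.154.95.176/28 -> H2 at depth 28
  add 129.112.87.0/24 -> H3 at depth 24
  add 37.154.95.0/24 -> H3 at depth 24
  del 129.112.87.179/32 (clear depth 32)
  lookup 129.112.87.4: bits 100000010111000001010111 walk d0:-→d1:-→d2:-→d3:-→d4:-→d5:-→d6:-→d7:-→d8:H1→d9:-→d10:-→d11:-→d12:-→d13:-→d14:-→d15:-→d16:-→d17:-→d18:-→d19:-→d20:H5→d21:-→d22:H5→d23:-→d24:H3 -> H3

== LOOKUPS ==
["H0","H2","H2","H2","H0","H2","H3","H2","H2","H3"]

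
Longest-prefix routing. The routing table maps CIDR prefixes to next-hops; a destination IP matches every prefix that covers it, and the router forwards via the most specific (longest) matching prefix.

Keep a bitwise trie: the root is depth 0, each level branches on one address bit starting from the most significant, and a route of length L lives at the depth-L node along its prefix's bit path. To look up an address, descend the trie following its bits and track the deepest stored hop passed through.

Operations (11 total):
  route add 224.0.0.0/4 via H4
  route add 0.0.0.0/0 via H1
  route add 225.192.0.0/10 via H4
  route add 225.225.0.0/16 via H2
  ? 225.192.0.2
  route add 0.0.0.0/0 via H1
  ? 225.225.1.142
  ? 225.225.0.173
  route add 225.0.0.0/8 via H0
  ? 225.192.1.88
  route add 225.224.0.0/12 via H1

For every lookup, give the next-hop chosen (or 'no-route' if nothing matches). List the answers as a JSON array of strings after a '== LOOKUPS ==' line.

Process each operation:
  add 224.0.0.0/4 -> H4 at depth 4
  add 0.0.0.0/0 -> H1 at depth 0
  add 225.192.0.0/10 -> H4 at depth 10
  add 225.225.0.0/16 -> H2 at depth 16
  ? 225.192.0.2  path d0:H1→d1:-→d2:-→d3:-→d4:H4→d5:-→d6:-→d7:-→d8:-→d9:-→d10:H4  best=H4
  add 0.0.0.0/0 -> H1 at depth 0
  ? 225.225.1.142  path d0:H1→d1:-→d2:-→d3:-→d4:H4→d5:-→d6:-→d7:-→d8:-→d9:-→d10:H4→d11:-→d12:-→d13:-→d14:-→d15:-→d16:H2  best=H2
  ? 225.225.0.173  path d0:H1→d1:-→d2:-→d3:-→d4:H4→d5:-→d6:-→d7:-→d8:-→d9:-→d10:H4→d11:-→d12:-→d13:-→d14:-→d15:-→d16:H2  best=H2
  add 225.0.0.0/8 -> H0 at depth 8
  ? 225.192.1.88  path d0:H1→d1:-→d2:-→d3:-→d4:H4→d5:-→d6:-→d7:-→d8:H0→d9:-→d10:H4  best=H4
  add 225.224.0.0/12 -> H1 at depth 12

== LOOKUPS ==
["H4","H2","H2","H4"]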